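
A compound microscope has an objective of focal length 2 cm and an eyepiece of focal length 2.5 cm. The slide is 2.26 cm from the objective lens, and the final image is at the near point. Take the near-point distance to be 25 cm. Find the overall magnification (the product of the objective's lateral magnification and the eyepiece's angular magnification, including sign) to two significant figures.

-85

Objective: 1/d_i = 1/f_obj - 1/d_o = 1/2 - 1/2.26 = 0.05752 cm^-1, so d_i = 17.385 cm.
m_obj = -d_i/d_o = -17.385/2.26 = -7.692.
Eyepiece angular magnification (image at near point): M_eye = 1 + D/f_e = 1 + 25/2.5 = 11.000.
Overall M = m_obj x M_eye = (-7.692)(11.000) = -84.62.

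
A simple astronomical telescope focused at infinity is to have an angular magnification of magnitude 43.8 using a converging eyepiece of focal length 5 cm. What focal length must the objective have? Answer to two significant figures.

|M| = f_obj/|f_eye|, so f_obj = |M| x |f_eye| = 43.8 x 5 = 219.000 cm.

220 cm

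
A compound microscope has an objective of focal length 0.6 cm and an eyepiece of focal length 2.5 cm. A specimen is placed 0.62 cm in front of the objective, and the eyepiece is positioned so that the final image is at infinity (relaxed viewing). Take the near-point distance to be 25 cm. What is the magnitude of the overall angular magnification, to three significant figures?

300

Objective: 1/d_i = 1/f_obj - 1/d_o = 1/0.6 - 1/0.62 = 0.05376 cm^-1, so d_i = 18.600 cm.
m_obj = -d_i/d_o = -18.600/0.62 = -30.000.
Eyepiece angular magnification (image at infinity): M_eye = D/f_e = 25/2.5 = 10.000.
Overall M = m_obj x M_eye = (-30.000)(10.000) = -300.00.
|M| = 300.00.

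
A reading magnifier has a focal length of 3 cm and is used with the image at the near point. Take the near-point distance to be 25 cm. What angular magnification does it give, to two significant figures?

M = 1 + D/f = 1 + 25/3 = 9.333.

9.3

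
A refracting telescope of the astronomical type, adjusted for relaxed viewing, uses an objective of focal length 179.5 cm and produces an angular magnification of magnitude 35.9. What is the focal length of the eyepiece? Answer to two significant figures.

|M| = f_obj/f_eye, so f_eye = f_obj/|M| = 179.5/35.9 = 5.000 cm.

5.0 cm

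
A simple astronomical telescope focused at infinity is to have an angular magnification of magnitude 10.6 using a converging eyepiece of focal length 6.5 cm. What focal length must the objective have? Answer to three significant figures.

|M| = f_obj/|f_eye|, so f_obj = |M| x |f_eye| = 10.6 x 6.5 = 68.900 cm.

68.9 cm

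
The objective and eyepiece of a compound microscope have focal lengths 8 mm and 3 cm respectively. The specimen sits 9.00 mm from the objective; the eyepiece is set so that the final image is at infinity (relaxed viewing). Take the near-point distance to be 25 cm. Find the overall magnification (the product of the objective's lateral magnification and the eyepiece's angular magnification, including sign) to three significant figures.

-66.7

Convert to cm: f_obj = 8 mm = 0.8 cm; d_o = 9.00 mm = 0.90 cm.
Objective: 1/d_i = 1/f_obj - 1/d_o = 1/0.8 - 1/0.90 = 0.13889 cm^-1, so d_i = 7.200 cm.
m_obj = -d_i/d_o = -7.200/0.90 = -8.000.
Eyepiece angular magnification (image at infinity): M_eye = D/f_e = 25/3 = 8.333.
Overall M = m_obj x M_eye = (-8.000)(8.333) = -66.67.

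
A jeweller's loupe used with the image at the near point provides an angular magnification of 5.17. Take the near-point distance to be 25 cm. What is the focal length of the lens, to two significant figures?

For the image at the near point, M = 1 + D/f.
f = D/(M - 1) = 25/(5.17 - 1) = 5.995 cm.

6.0 cm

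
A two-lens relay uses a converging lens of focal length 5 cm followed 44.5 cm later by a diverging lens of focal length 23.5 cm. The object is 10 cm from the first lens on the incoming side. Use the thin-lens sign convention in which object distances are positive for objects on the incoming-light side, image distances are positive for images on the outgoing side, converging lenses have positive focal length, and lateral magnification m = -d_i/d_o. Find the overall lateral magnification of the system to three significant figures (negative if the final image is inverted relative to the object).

Lens 1: 1/d_i1 = 1/f_1 - 1/d_o1 = 1/5 - 1/10 = 0.10000 cm^-1, so d_i1 = 10.000 cm.
m_1 = -(10.000)/10 = -1.0000.
Object distance for lens 2: d_o2 = 44.5 - 10.000 = 34.500 cm.
Lens 2: 1/d_i2 = 1/f_2 - 1/d_o2 = 1/(-23.5) - 1/(34.500) = -0.07154 cm^-1, so d_i2 = -13.978 cm.
m_2 = -(-13.978)/(34.500) = 0.4052.
Overall magnification: m = m_1 m_2 = -0.4052.

-0.405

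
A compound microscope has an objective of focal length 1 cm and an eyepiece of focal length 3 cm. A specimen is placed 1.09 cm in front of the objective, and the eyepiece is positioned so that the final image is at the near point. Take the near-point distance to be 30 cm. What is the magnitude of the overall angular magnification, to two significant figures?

Objective: 1/d_i = 1/f_obj - 1/d_o = 1/1 - 1/1.09 = 0.08257 cm^-1, so d_i = 12.111 cm.
m_obj = -d_i/d_o = -12.111/1.09 = -11.111.
Eyepiece angular magnification (image at near point): M_eye = 1 + D/f_e = 1 + 30/3 = 11.000.
Overall M = m_obj x M_eye = (-11.111)(11.000) = -122.22.
|M| = 122.22.

120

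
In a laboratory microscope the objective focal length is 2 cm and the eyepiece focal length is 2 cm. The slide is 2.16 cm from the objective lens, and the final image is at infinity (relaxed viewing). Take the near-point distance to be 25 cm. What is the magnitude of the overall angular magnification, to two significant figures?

160

Objective: 1/d_i = 1/f_obj - 1/d_o = 1/2 - 1/2.16 = 0.03704 cm^-1, so d_i = 27.000 cm.
m_obj = -d_i/d_o = -27.000/2.16 = -12.500.
Eyepiece angular magnification (image at infinity): M_eye = D/f_e = 25/2 = 12.500.
Overall M = m_obj x M_eye = (-12.500)(12.500) = -156.25.
|M| = 156.25.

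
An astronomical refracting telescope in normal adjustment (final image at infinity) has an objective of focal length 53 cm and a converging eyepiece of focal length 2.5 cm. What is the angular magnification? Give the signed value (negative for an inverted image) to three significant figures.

M = -f_obj/f_eye = -53/(2.5) = -21.200.

-21.2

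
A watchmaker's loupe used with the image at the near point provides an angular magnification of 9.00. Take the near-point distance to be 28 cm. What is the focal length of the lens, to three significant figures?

3.50 cm

For the image at the near point, M = 1 + D/f.
f = D/(M - 1) = 28/(9.0 - 1) = 3.500 cm.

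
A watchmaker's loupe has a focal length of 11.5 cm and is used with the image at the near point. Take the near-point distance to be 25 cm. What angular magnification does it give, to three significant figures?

M = 1 + D/f = 1 + 25/11.5 = 3.174.

3.17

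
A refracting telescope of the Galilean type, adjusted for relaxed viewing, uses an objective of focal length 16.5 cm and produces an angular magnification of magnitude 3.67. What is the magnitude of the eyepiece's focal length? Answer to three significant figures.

|M| = f_obj/|f_eye|, so |f_eye| = f_obj/|M| = 16.5/3.67 = 4.496 cm.
(The eyepiece is diverging, so its signed focal length is -4.496 cm.)

4.50 cm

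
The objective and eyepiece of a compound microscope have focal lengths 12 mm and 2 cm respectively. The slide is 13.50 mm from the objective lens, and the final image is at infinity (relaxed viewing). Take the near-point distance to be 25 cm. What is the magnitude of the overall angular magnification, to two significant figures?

Convert to cm: f_obj = 12 mm = 1.2 cm; d_o = 13.50 mm = 1.35 cm.
Objective: 1/d_i = 1/f_obj - 1/d_o = 1/1.2 - 1/1.35 = 0.09259 cm^-1, so d_i = 10.800 cm.
m_obj = -d_i/d_o = -10.800/1.35 = -8.000.
Eyepiece angular magnification (image at infinity): M_eye = D/f_e = 25/2 = 12.500.
Overall M = m_obj x M_eye = (-8.000)(12.500) = -100.00.
|M| = 100.00.

100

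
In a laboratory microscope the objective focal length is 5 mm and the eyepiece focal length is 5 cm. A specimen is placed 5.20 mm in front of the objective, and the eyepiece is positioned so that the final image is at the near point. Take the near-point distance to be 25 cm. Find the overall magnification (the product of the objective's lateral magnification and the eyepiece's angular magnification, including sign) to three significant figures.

Convert to cm: f_obj = 5 mm = 0.5 cm; d_o = 5.20 mm = 0.52 cm.
Objective: 1/d_i = 1/f_obj - 1/d_o = 1/0.5 - 1/0.52 = 0.07692 cm^-1, so d_i = 13.000 cm.
m_obj = -d_i/d_o = -13.000/0.52 = -25.000.
Eyepiece angular magnification (image at near point): M_eye = 1 + D/f_e = 1 + 25/5 = 6.000.
Overall M = m_obj x M_eye = (-25.000)(6.000) = -150.00.

-150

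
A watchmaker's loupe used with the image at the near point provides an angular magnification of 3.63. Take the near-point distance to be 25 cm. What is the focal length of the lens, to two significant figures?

9.5 cm

For the image at the near point, M = 1 + D/f.
f = D/(M - 1) = 25/(3.63 - 1) = 9.506 cm.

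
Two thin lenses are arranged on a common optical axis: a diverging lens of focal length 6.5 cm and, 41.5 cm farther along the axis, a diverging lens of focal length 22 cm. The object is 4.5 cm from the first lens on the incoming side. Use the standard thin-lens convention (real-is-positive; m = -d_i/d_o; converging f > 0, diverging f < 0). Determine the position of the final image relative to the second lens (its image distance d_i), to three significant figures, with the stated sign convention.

Applying the thin-lens equation to the first lens, 1/(-6.5) = 1/4.5 + 1/d_i1, which gives d_i1 = -2.659 cm.
The intermediate image is virtual, 2.659 cm to the left of lens 1, so d_o2 = L - d_i1 = 41.5 - (-2.659) = 44.159 cm.
Applying the thin-lens equation again with f_2 = -22 cm and d_o2 = 44.159 cm gives d_i2 = -14.684 cm.

-14.7 cm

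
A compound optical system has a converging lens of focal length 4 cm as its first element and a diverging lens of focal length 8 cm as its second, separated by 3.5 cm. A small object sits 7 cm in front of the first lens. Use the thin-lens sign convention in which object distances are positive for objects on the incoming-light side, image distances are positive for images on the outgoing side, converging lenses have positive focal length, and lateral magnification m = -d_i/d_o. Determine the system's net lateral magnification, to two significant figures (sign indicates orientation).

Applying the thin-lens equation to the first lens, 1/4 = 1/7 + 1/d_i1, which gives d_i1 = 9.333 cm.
Its lateral magnification is m_1 = -d_i1/d_o1 = -(9.333)/7 = -1.3333.
This image would form 9.333 cm past lens 1, i.e. 5.833 cm beyond lens 2, so it is a virtual object for lens 2: d_o2 = 3.5 - 9.333 = -5.833 cm.
Applying the thin-lens equation again with f_2 = -8 cm and d_o2 = -5.833 cm gives d_i2 = 21.538 cm.
m_2 = -(21.538)/(-5.833) = 3.6923.
Total m = m_1 x m_2 = (-1.3333)(3.6923) = -4.9231.

-4.9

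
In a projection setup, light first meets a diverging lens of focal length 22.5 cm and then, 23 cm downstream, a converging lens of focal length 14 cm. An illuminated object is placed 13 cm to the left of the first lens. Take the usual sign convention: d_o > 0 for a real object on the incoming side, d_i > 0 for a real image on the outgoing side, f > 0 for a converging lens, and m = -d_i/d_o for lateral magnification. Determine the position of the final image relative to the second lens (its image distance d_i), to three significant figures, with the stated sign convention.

25.4 cm

Applying the thin-lens equation to the first lens, 1/(-22.5) = 1/13 + 1/d_i1, which gives d_i1 = -8.239 cm.
With d_i1 < 0 the first image is virtual and lies on the object side; the object distance for lens 2 is d_o2 = 23 - (-8.239) = 31.239 cm.
Applying the thin-lens equation again with f_2 = 14 cm and d_o2 = 31.239 cm gives d_i2 = 25.369 cm.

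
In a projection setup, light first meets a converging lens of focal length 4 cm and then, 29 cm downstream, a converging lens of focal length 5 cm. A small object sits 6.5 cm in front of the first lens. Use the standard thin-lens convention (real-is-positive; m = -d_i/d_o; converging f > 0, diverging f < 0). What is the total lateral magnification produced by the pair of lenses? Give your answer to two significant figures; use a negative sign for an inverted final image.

Applying the thin-lens equation to the first lens, 1/4 = 1/6.5 + 1/d_i1, which gives d_i1 = 10.400 cm.
Its lateral magnification is m_1 = -d_i1/d_o1 = -(10.400)/6.5 = -1.6000.
That image sits 18.600 cm in front of the second lens, so d_o2 = 18.600 cm.
Applying the thin-lens equation again with f_2 = 5 cm and d_o2 = 18.600 cm gives d_i2 = 6.838 cm.
m_2 = -(6.838)/(18.600) = -0.3676.
The system's lateral magnification is m_1 m_2 = (-1.6000)(-0.3676) = 0.5882.

0.59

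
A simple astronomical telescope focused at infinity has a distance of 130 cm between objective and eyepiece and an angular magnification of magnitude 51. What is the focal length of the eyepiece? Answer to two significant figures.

In normal adjustment the tube length equals f_obj + f_eye and |M| = f_obj/f_eye.
So f_obj = 51 f_eye and 51 f_eye + f_eye = 130 cm, giving f_eye = 130/52 = 2.500 cm and f_obj = 127.500 cm.

2.5 cm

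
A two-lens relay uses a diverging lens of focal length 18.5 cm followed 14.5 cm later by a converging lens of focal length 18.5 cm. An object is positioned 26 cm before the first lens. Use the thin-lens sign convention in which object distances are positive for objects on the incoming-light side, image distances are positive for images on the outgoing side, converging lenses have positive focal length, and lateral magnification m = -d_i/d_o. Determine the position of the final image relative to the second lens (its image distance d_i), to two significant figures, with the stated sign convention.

First lens: d_i1 = 1/(1/(-18.5) - 1/26) = -10.809 cm.
With d_i1 < 0 the first image is virtual and lies on the object side; the object distance for lens 2 is d_o2 = 14.5 - (-10.809) = 25.309 cm.
Second lens: d_i2 = 1/(1/18.5 - 1/(25.309)) = 68.764 cm.

69 cm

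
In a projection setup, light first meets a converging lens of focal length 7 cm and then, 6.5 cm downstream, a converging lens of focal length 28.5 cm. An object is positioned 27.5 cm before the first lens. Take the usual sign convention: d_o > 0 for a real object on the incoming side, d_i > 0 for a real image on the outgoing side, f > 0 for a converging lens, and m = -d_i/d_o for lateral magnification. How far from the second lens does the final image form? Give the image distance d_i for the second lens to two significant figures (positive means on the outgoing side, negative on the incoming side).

First lens: d_i1 = 1/(1/7 - 1/27.5) = 9.390 cm.
This image would form 9.390 cm past lens 1, i.e. 2.890 cm beyond lens 2, so it is a virtual object for lens 2: d_o2 = 6.5 - 9.390 = -2.890 cm.
Second lens: d_i2 = 1/(1/28.5 - 1/(-2.890)) = 2.624 cm.

2.6 cm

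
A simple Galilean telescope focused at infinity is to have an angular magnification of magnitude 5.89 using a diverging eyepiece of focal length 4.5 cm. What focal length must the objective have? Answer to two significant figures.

|M| = f_obj/|f_eye|, so f_obj = |M| x |f_eye| = 5.89 x 4.5 = 26.505 cm.

27 cm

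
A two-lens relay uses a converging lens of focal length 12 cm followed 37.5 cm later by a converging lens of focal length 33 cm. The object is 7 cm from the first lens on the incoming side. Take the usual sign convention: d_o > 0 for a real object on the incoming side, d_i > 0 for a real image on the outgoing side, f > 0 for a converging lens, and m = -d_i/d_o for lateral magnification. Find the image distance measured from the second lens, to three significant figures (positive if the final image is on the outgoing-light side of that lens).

Lens 1: 1/d_i1 = 1/f_1 - 1/d_o1 = 1/12 - 1/7 = -0.05952 cm^-1, so d_i1 = -16.800 cm.
The intermediate image is virtual, 16.800 cm to the left of lens 1, so d_o2 = L - d_i1 = 37.5 - (-16.800) = 54.300 cm.
Lens 2: 1/d_i2 = 1/f_2 - 1/d_o2 = 1/33 - 1/(54.300) = 0.01189 cm^-1, so d_i2 = 84.127 cm.

84.1 cm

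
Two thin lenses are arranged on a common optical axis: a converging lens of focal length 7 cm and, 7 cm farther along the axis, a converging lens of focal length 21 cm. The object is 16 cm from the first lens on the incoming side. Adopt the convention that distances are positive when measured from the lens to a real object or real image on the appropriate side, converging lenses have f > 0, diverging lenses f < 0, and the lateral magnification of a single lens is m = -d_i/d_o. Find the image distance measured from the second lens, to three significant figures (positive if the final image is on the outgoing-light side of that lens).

Lens 1: 1/d_i1 = 1/f_1 - 1/d_o1 = 1/7 - 1/16 = 0.08036 cm^-1, so d_i1 = 12.444 cm.
This image would form 12.444 cm past lens 1, i.e. 5.444 cm beyond lens 2, so it is a virtual object for lens 2: d_o2 = 7 - 12.444 = -5.444 cm.
Lens 2: 1/d_i2 = 1/f_2 - 1/d_o2 = 1/21 - 1/(-5.444) = 0.23129 cm^-1, so d_i2 = 4.324 cm.

4.32 cm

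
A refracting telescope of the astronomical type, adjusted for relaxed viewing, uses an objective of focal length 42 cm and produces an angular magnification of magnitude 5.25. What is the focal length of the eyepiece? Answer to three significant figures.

8.00 cm

|M| = f_obj/f_eye, so f_eye = f_obj/|M| = 42/5.25 = 8.000 cm.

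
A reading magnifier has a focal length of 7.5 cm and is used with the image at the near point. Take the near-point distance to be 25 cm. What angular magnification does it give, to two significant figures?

4.3

M = 1 + D/f = 1 + 25/7.5 = 4.333.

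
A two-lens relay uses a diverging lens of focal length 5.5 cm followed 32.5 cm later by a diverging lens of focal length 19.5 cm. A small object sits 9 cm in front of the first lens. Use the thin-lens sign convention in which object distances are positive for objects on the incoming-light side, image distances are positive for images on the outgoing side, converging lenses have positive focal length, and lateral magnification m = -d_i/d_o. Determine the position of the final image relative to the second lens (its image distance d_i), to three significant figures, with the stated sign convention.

-12.6 cm

Applying the thin-lens equation to the first lens, 1/(-5.5) = 1/9 + 1/d_i1, which gives d_i1 = -3.414 cm.
The intermediate image is virtual, 3.414 cm to the left of lens 1, so d_o2 = L - d_i1 = 32.5 - (-3.414) = 35.914 cm.
Applying the thin-lens equation again with f_2 = -19.5 cm and d_o2 = 35.914 cm gives d_i2 = -12.638 cm.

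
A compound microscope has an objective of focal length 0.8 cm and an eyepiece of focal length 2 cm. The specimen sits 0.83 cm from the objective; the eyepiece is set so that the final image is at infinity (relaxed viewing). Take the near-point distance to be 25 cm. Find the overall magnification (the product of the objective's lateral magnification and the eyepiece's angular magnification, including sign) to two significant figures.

-330

Objective: 1/d_i = 1/f_obj - 1/d_o = 1/0.8 - 1/0.83 = 0.04518 cm^-1, so d_i = 22.133 cm.
m_obj = -d_i/d_o = -22.133/0.83 = -26.667.
Eyepiece angular magnification (image at infinity): M_eye = D/f_e = 25/2 = 12.500.
Overall M = m_obj x M_eye = (-26.667)(12.500) = -333.33.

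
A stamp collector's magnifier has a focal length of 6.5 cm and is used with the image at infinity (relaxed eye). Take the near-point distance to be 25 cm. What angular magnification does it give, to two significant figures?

3.8

M = D/f = 25/6.5 = 3.846.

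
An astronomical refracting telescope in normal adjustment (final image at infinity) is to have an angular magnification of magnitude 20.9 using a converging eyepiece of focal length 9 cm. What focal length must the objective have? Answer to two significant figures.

190 cm

|M| = f_obj/|f_eye|, so f_obj = |M| x |f_eye| = 20.9 x 9 = 188.100 cm.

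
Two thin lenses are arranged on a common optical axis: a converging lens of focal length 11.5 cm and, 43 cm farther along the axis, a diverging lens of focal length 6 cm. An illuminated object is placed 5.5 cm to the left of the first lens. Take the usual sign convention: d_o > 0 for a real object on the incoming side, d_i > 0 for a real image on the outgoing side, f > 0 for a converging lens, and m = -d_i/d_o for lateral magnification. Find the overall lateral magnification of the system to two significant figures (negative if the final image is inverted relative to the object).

Lens 1: 1/d_i1 = 1/f_1 - 1/d_o1 = 1/11.5 - 1/5.5 = -0.09486 cm^-1, so d_i1 = -10.542 cm.
m_1 = -(-10.542)/5.5 = 1.9167.
With d_i1 < 0 the first image is virtual and lies on the object side; the object distance for lens 2 is d_o2 = 43 - (-10.542) = 53.542 cm.
Lens 2: 1/d_i2 = 1/f_2 - 1/d_o2 = 1/(-6) - 1/(53.542) = -0.18534 cm^-1, so d_i2 = -5.395 cm.
m_2 = -(-5.395)/(53.542) = 0.1008.
Total m = m_1 x m_2 = (1.9167)(0.1008) = 0.1931.

0.19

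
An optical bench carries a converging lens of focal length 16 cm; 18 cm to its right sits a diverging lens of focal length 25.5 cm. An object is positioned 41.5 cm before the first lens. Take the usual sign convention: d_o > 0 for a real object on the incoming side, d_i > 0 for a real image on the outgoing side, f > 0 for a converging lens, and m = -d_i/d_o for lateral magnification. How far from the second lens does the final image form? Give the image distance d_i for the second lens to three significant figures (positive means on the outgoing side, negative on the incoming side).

Applying the thin-lens equation to the first lens, 1/16 = 1/41.5 + 1/d_i1, which gives d_i1 = 26.039 cm.
This image would form 26.039 cm past lens 1, i.e. 8.039 cm beyond lens 2, so it is a virtual object for lens 2: d_o2 = 18 - 26.039 = -8.039 cm.
Applying the thin-lens equation again with f_2 = -25.5 cm and d_o2 = -8.039 cm gives d_i2 = 11.741 cm.

11.7 cm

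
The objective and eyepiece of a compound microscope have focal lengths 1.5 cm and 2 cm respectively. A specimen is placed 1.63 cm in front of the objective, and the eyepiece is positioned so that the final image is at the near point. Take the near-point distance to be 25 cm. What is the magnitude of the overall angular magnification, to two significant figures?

160

Objective: 1/d_i = 1/f_obj - 1/d_o = 1/1.5 - 1/1.63 = 0.05317 cm^-1, so d_i = 18.808 cm.
m_obj = -d_i/d_o = -18.808/1.63 = -11.538.
Eyepiece angular magnification (image at near point): M_eye = 1 + D/f_e = 1 + 25/2 = 13.500.
Overall M = m_obj x M_eye = (-11.538)(13.500) = -155.77.
|M| = 155.77.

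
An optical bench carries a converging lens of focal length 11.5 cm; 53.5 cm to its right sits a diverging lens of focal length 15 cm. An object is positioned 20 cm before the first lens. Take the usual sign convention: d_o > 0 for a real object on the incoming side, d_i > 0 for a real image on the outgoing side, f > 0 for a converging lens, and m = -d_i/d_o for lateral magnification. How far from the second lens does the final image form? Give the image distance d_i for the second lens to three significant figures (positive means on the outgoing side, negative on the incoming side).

Applying the thin-lens equation to the first lens, 1/11.5 = 1/20 + 1/d_i1, which gives d_i1 = 27.059 cm.
The intermediate image is 27.059 cm to the right of lens 1, so d_o2 = L - d_i1 = 53.5 - 27.059 = 26.441 cm.
Applying the thin-lens equation again with f_2 = -15 cm and d_o2 = 26.441 cm gives d_i2 = -9.571 cm.

-9.57 cm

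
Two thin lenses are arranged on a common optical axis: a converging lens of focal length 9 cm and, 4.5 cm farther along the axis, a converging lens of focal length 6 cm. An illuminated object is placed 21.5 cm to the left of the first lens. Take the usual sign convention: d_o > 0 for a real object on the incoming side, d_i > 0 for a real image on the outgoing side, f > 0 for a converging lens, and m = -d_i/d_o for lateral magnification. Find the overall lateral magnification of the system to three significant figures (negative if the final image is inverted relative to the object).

-0.254

Lens 1: 1/d_i1 = 1/f_1 - 1/d_o1 = 1/9 - 1/21.5 = 0.06460 cm^-1, so d_i1 = 15.480 cm.
m_1 = -(15.480)/21.5 = -0.7200.
Since 15.480 cm > 4.5 cm, the first image lies past the second lens and serves as a virtual object: d_o2 = L - d_i1 = -10.980 cm.
Lens 2: 1/d_i2 = 1/f_2 - 1/d_o2 = 1/6 - 1/(-10.980) = 0.25774 cm^-1, so d_i2 = 3.880 cm.
m_2 = -(3.880)/(-10.980) = 0.3534.
Total m = m_1 x m_2 = (-0.7200)(0.3534) = -0.2544.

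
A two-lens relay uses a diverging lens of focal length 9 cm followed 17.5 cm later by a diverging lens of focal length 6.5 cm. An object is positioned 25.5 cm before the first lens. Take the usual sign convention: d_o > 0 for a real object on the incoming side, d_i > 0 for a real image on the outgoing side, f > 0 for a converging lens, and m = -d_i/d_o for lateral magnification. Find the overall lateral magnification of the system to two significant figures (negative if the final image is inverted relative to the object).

0.055

Lens 1: 1/d_i1 = 1/f_1 - 1/d_o1 = 1/(-9) - 1/25.5 = -0.15033 cm^-1, so d_i1 = -6.652 cm.
m_1 = -(-6.652)/25.5 = 0.2609.
The intermediate image is virtual, 6.652 cm to the left of lens 1, so d_o2 = L - d_i1 = 17.5 - (-6.652) = 24.152 cm.
Lens 2: 1/d_i2 = 1/f_2 - 1/d_o2 = 1/(-6.5) - 1/(24.152) = -0.19525 cm^-1, so d_i2 = -5.122 cm.
m_2 = -(-5.122)/(24.152) = 0.2121.
Total m = m_1 x m_2 = (0.2609)(0.2121) = 0.0553.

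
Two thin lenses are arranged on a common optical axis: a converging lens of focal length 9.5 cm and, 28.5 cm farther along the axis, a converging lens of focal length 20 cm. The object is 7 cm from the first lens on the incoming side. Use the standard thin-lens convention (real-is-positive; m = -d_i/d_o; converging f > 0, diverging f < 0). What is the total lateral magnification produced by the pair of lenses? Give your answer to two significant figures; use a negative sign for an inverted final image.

Applying the thin-lens equation to the first lens, 1/9.5 = 1/7 + 1/d_i1, which gives d_i1 = -26.600 cm.
Its lateral magnification is m_1 = -d_i1/d_o1 = -(-26.600)/7 = 3.8000.
The intermediate image is virtual, 26.600 cm to the left of lens 1, so d_o2 = L - d_i1 = 28.5 - (-26.600) = 55.100 cm.
Applying the thin-lens equation again with f_2 = 20 cm and d_o2 = 55.100 cm gives d_i2 = 31.396 cm.
m_2 = -(31.396)/(55.100) = -0.5698.
Total m = m_1 x m_2 = (3.8000)(-0.5698) = -2.1652.

-2.2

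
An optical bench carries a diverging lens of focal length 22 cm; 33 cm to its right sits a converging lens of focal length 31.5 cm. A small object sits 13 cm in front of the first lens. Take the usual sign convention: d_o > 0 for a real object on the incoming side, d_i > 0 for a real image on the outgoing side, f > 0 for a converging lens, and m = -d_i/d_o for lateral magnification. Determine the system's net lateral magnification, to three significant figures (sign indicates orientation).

First lens: d_i1 = 1/(1/(-22) - 1/13) = -8.171 cm.
m_1 = -(-8.171)/13 = 0.6286.
The intermediate image is virtual, 8.171 cm to the left of lens 1, so d_o2 = L - d_i1 = 33 - (-8.171) = 41.171 cm.
Second lens: d_i2 = 1/(1/31.5 - 1/(41.171)) = 134.096 cm.
m_2 = -(134.096)/(41.171) = -3.2570.
The system's lateral magnification is m_1 m_2 = (0.6286)(-3.2570) = -2.0473.

-2.05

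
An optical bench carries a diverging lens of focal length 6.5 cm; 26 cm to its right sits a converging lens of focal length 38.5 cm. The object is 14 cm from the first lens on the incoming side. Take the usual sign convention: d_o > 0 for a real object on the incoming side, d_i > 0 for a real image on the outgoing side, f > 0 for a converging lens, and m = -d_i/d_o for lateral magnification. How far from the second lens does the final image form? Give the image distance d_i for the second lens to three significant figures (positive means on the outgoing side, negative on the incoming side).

-145 cm

Applying the thin-lens equation to the first lens, 1/(-6.5) = 1/14 + 1/d_i1, which gives d_i1 = -4.439 cm.
The intermediate image is virtual, 4.439 cm to the left of lens 1, so d_o2 = L - d_i1 = 26 - (-4.439) = 30.439 cm.
Applying the thin-lens equation again with f_2 = 38.5 cm and d_o2 = 30.439 cm gives d_i2 = -145.380 cm.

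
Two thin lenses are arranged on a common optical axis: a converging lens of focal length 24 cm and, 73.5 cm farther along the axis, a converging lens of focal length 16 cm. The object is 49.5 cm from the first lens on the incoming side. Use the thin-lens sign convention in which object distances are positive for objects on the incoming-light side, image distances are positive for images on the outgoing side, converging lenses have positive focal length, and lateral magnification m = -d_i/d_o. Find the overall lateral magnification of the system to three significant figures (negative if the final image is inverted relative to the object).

1.38

First lens: d_i1 = 1/(1/24 - 1/49.5) = 46.588 cm.
m_1 = -(46.588)/49.5 = -0.9412.
That image sits 26.912 cm in front of the second lens, so d_o2 = 26.912 cm.
Second lens: d_i2 = 1/(1/16 - 1/(26.912)) = 39.461 cm.
m_2 = -(39.461)/(26.912) = -1.4663.
Overall magnification: m = m_1 m_2 = 1.3801.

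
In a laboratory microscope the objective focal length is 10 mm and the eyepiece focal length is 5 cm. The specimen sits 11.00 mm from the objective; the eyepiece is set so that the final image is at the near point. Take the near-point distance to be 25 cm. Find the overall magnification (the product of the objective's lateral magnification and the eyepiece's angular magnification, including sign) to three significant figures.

-60.0

Convert to cm: f_obj = 10 mm = 1 cm; d_o = 11.00 mm = 1.10 cm.
Objective: 1/d_i = 1/f_obj - 1/d_o = 1/1 - 1/1.10 = 0.09091 cm^-1, so d_i = 11.000 cm.
m_obj = -d_i/d_o = -11.000/1.10 = -10.000.
Eyepiece angular magnification (image at near point): M_eye = 1 + D/f_e = 1 + 25/5 = 6.000.
Overall M = m_obj x M_eye = (-10.000)(6.000) = -60.00.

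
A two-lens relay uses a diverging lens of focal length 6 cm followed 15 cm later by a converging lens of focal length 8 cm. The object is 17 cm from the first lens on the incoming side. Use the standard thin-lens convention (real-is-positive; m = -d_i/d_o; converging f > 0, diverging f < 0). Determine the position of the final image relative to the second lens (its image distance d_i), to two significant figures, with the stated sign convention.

14 cm

First lens: d_i1 = 1/(1/(-6) - 1/17) = -4.435 cm.
The intermediate image is virtual, 4.435 cm to the left of lens 1, so d_o2 = L - d_i1 = 15 - (-4.435) = 19.435 cm.
Second lens: d_i2 = 1/(1/8 - 1/(19.435)) = 13.597 cm.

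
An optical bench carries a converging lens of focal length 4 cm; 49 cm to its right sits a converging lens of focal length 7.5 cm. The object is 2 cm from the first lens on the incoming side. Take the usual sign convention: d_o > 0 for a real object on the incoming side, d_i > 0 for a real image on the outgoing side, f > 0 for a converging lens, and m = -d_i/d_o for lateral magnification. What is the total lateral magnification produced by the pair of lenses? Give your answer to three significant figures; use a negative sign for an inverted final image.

Applying the thin-lens equation to the first lens, 1/4 = 1/2 + 1/d_i1, which gives d_i1 = -4.000 cm.
Its lateral magnification is m_1 = -d_i1/d_o1 = -(-4.000)/2 = 2.0000.
With d_i1 < 0 the first image is virtual and lies on the object side; the object distance for lens 2 is d_o2 = 49 - (-4.000) = 53.000 cm.
Applying the thin-lens equation again with f_2 = 7.5 cm and d_o2 = 53.000 cm gives d_i2 = 8.736 cm.
m_2 = -(8.736)/(53.000) = -0.1648.
Overall magnification: m = m_1 m_2 = -0.3297.

-0.330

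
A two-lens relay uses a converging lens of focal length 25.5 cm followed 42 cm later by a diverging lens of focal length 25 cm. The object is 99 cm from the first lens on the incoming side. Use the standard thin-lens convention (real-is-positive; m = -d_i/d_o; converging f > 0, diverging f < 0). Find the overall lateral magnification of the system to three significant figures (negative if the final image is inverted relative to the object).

Lens 1: 1/d_i1 = 1/f_1 - 1/d_o1 = 1/25.5 - 1/99 = 0.02911 cm^-1, so d_i1 = 34.347 cm.
m_1 = -(34.347)/99 = -0.3469.
That image sits 7.653 cm in front of the second lens, so d_o2 = 7.653 cm.
Lens 2: 1/d_i2 = 1/f_2 - 1/d_o2 = 1/(-25) - 1/(7.653) = -0.17067 cm^-1, so d_i2 = -5.859 cm.
m_2 = -(-5.859)/(7.653) = 0.7656.
The system's lateral magnification is m_1 m_2 = (-0.3469)(0.7656) = -0.2656.

-0.266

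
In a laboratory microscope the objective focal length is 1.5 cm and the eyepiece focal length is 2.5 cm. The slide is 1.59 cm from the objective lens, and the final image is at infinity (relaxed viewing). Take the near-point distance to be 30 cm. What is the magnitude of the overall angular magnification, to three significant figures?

200

Objective: 1/d_i = 1/f_obj - 1/d_o = 1/1.5 - 1/1.59 = 0.03774 cm^-1, so d_i = 26.500 cm.
m_obj = -d_i/d_o = -26.500/1.59 = -16.667.
Eyepiece angular magnification (image at infinity): M_eye = D/f_e = 30/2.5 = 12.000.
Overall M = m_obj x M_eye = (-16.667)(12.000) = -200.00.
|M| = 200.00.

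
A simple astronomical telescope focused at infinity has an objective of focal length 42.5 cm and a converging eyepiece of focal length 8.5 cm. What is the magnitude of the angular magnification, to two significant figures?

5.0

|M| = f_obj/|f_eye| = 42.5/8.5 = 5.000.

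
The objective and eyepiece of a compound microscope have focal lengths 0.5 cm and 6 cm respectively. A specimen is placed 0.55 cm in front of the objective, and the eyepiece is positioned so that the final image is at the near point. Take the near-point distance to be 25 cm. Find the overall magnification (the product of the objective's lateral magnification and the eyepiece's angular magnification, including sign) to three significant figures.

-51.7

Objective: 1/d_i = 1/f_obj - 1/d_o = 1/0.5 - 1/0.55 = 0.18182 cm^-1, so d_i = 5.500 cm.
m_obj = -d_i/d_o = -5.500/0.55 = -10.000.
Eyepiece angular magnification (image at near point): M_eye = 1 + D/f_e = 1 + 25/6 = 5.167.
Overall M = m_obj x M_eye = (-10.000)(5.167) = -51.67.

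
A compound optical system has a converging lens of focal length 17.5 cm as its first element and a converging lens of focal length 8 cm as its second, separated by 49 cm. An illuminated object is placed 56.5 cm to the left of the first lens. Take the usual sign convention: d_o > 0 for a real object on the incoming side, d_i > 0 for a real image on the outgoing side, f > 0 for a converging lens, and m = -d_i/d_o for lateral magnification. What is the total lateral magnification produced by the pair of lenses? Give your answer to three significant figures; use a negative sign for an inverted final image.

First lens: d_i1 = 1/(1/17.5 - 1/56.5) = 25.353 cm.
m_1 = -(25.353)/56.5 = -0.4487.
Object distance for lens 2: d_o2 = 49 - 25.353 = 23.647 cm.
Second lens: d_i2 = 1/(1/8 - 1/(23.647)) = 12.090 cm.
m_2 = -(12.090)/(23.647) = -0.5113.
Overall magnification: m = m_1 m_2 = 0.2294.

0.229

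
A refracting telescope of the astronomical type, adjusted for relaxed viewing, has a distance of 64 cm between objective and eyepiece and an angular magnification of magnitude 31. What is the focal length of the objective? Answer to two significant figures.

In normal adjustment the tube length equals f_obj + f_eye and |M| = f_obj/f_eye.
So f_obj = 31 f_eye and 31 f_eye + f_eye = 64 cm, giving f_eye = 64/32 = 2.000 cm and f_obj = 62.000 cm.

62 cm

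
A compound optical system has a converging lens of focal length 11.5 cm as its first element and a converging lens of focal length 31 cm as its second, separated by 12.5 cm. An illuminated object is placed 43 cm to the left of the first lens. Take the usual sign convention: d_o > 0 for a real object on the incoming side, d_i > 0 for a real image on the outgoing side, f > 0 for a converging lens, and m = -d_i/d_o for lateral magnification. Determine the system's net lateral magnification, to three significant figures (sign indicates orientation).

First lens: d_i1 = 1/(1/11.5 - 1/43) = 15.698 cm.
m_1 = -(15.698)/43 = -0.3651.
Since 15.698 cm > 12.5 cm, the first image lies past the second lens and serves as a virtual object: d_o2 = L - d_i1 = -3.198 cm.
Second lens: d_i2 = 1/(1/31 - 1/(-3.198)) = 2.899 cm.
m_2 = -(2.899)/(-3.198) = 0.9065.
The system's lateral magnification is m_1 m_2 = (-0.3651)(0.9065) = -0.3309.

-0.331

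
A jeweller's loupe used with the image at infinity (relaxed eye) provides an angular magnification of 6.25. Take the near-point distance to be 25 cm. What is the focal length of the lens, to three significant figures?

4.00 cm

For the image at infinity, M = D/f.
f = D/M = 25/6.25 = 4.000 cm.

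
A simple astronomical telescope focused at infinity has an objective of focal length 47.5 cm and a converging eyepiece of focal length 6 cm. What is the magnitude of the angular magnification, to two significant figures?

|M| = f_obj/|f_eye| = 47.5/6 = 7.917.

7.9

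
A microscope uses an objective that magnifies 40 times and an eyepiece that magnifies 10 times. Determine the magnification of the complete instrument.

400

The overall magnification of a compound microscope is the product of the objective and eyepiece magnifications:
M = M_obj x M_eye = 40 x 10 = 400.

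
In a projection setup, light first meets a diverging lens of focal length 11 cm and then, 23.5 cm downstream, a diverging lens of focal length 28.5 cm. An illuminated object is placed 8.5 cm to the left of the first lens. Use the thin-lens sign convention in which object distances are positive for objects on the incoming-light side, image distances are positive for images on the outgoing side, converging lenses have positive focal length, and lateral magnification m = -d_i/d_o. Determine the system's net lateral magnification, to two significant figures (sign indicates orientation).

0.28

Applying the thin-lens equation to the first lens, 1/(-11) = 1/8.5 + 1/d_i1, which gives d_i1 = -4.795 cm.
Its lateral magnification is m_1 = -d_i1/d_o1 = -(-4.795)/8.5 = 0.5641.
With d_i1 < 0 the first image is virtual and lies on the object side; the object distance for lens 2 is d_o2 = 23.5 - (-4.795) = 28.295 cm.
Applying the thin-lens equation again with f_2 = -28.5 cm and d_o2 = 28.295 cm gives d_i2 = -14.199 cm.
m_2 = -(-14.199)/(28.295) = 0.5018.
Overall magnification: m = m_1 m_2 = 0.2831.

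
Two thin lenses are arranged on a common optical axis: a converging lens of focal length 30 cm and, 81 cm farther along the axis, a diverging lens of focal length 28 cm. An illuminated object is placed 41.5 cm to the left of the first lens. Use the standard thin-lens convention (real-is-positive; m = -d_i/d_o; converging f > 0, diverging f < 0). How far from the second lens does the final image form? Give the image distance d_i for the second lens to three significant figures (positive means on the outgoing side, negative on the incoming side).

First lens: d_i1 = 1/(1/30 - 1/41.5) = 108.261 cm.
Since 108.261 cm > 81 cm, the first image lies past the second lens and serves as a virtual object: d_o2 = L - d_i1 = -27.261 cm.
Second lens: d_i2 = 1/(1/(-28) - 1/(-27.261)) = 1032.706 cm.

1030 cm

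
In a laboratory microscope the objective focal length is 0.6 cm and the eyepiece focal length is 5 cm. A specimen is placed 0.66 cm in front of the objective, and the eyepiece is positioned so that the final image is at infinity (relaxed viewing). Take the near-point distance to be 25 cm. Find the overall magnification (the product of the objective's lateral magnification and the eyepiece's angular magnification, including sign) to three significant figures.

-50.0

Objective: 1/d_i = 1/f_obj - 1/d_o = 1/0.6 - 1/0.66 = 0.15152 cm^-1, so d_i = 6.600 cm.
m_obj = -d_i/d_o = -6.600/0.66 = -10.000.
Eyepiece angular magnification (image at infinity): M_eye = D/f_e = 25/5 = 5.000.
Overall M = m_obj x M_eye = (-10.000)(5.000) = -50.00.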